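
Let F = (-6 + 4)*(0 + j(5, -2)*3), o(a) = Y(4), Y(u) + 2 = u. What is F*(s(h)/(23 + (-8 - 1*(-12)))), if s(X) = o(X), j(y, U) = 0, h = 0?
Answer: 0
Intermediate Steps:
Y(u) = -2 + u
o(a) = 2 (o(a) = -2 + 4 = 2)
s(X) = 2
F = 0 (F = (-6 + 4)*(0 + 0*3) = -2*(0 + 0) = -2*0 = 0)
F*(s(h)/(23 + (-8 - 1*(-12)))) = 0*(2/(23 + (-8 - 1*(-12)))) = 0*(2/(23 + (-8 + 12))) = 0*(2/(23 + 4)) = 0*(2/27) = 0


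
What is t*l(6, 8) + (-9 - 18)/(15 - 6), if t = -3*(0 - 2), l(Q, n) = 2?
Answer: 9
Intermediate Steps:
t = 6 (t = -3*(-2) = 6)
t*l(6, 8) + (-9 - 18)/(15 - 6) = 6*2 + (-9 - 18)/(15 - 6) = 12 - 27/9 = 12 - 27*1/9 = 12 - 3 = 9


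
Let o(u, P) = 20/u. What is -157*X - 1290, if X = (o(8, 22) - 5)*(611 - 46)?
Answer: 440945/2 ≈ 2.2047e+5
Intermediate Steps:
X = -2825/2 (X = (20/8 - 5)*(611 - 46) = (20*(1/8) - 5)*565 = (5/2 - 5)*565 = -5/2*565 = -2825/2 ≈ -1412.5)
-157*X - 1290 = -157*(-2825/2) - 1290 = 443525/2 - 1290 = 440945/2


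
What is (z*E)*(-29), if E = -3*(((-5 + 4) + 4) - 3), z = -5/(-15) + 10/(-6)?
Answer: 0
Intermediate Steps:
z = -4/3 (z = -5*(-1/15) + 10*(-⅙) = ⅓ - 5/3 = -4/3 ≈ -1.3333)
E = 0 (E = -3*((-1 + 4) - 3) = -3*(3 - 3) = -3*0 = 0)
(z*E)*(-29) = -4/3*0*(-29) = 0*(-29) = 0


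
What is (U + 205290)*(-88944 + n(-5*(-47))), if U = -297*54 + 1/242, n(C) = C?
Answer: -4062782160365/242 ≈ -1.6788e+10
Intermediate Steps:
U = -3881195/242 (U = -16038 + 1/242 = -3881195/242 ≈ -16038.)
(U + 205290)*(-88944 + n(-5*(-47))) = (-3881195/242 + 205290)*(-88944 - 5*(-47)) = 45798985*(-88944 + 235)/242 = (45798985/242)*(-88709) = -4062782160365/242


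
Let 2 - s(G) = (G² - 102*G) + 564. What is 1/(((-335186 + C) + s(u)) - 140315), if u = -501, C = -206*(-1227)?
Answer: -1/525404 ≈ -1.9033e-6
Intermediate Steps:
C = 252762
s(G) = -562 - G² + 102*G (s(G) = 2 - ((G² - 102*G) + 564) = 2 - (564 + G² - 102*G) = 2 + (-564 - G² + 102*G) = -562 - G² + 102*G)
1/(((-335186 + C) + s(u)) - 140315) = 1/(((-335186 + 252762) + (-562 - 1*(-501)² + 102*(-501))) - 140315) = 1/((-82424 + (-562 - 1*251001 - 51102)) - 140315) = 1/((-82424 + (-562 - 251001 - 51102)) - 140315) = 1/((-82424 - 302665) - 140315) = 1/(-385089 - 140315) = 1/(-525404) = -1/525404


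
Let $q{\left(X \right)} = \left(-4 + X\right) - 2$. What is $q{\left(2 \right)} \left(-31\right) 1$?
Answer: $124$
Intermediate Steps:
$q{\left(X \right)} = -6 + X$
$q{\left(2 \right)} \left(-31\right) 1 = \left(-6 + 2\right) \left(-31\right) 1 = \left(-4\right) \left(-31\right) 1 = 124 \cdot 1 = 124$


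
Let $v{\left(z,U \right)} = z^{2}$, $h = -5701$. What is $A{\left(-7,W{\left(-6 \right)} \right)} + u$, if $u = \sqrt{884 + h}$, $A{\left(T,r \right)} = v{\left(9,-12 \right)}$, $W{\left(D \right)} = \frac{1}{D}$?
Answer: $81 + i \sqrt{4817} \approx 81.0 + 69.405 i$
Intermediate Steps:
$A{\left(T,r \right)} = 81$ ($A{\left(T,r \right)} = 9^{2} = 81$)
$u = i \sqrt{4817}$ ($u = \sqrt{884 - 5701} = \sqrt{-4817} = i \sqrt{4817} \approx 69.405 i$)
$A{\left(-7,W{\left(-6 \right)} \right)} + u = 81 + i \sqrt{4817}$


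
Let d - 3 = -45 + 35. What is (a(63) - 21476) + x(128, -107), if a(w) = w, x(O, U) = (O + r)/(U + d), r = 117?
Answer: -2441327/114 ≈ -21415.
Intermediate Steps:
d = -7 (d = 3 + (-45 + 35) = 3 - 10 = -7)
x(O, U) = (117 + O)/(-7 + U) (x(O, U) = (O + 117)/(U - 7) = (117 + O)/(-7 + U))
(a(63) - 21476) + x(128, -107) = (63 - 21476) + (117 + 128)/(-7 - 107) = -21413 + 245/(-114) = -21413 - 1/114*245 = -21413 - 245/114 = -2441327/114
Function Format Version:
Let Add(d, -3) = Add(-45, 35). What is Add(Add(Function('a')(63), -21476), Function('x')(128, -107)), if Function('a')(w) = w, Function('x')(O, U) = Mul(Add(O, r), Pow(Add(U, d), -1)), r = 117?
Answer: Rational(-2441327, 114) ≈ -21415.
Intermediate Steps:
d = -7 (d = Add(3, Add(-45, 35)) = Add(3, -10) = -7)
Function('x')(O, U) = Mul(Pow(Add(-7, U), -1), Add(117, O)) (Function('x')(O, U) = Mul(Add(O, 117), Pow(Add(U, -7), -1)) = Mul(Add(117, O), Pow(Add(-7, U), -1)) = Mul(Pow(Add(-7, U), -1), Add(117, O)))
Add(Add(Function('a')(63), -21476), Function('x')(128, -107)) = Add(Add(63, -21476), Mul(Pow(Add(-7, -107), -1), Add(117, 128))) = Add(-21413, Mul(Pow(-114, -1), 245)) = Add(-21413, Mul(Rational(-1, 114), 245)) = Add(-21413, Rational(-245, 114)) = Rational(-2441327, 114)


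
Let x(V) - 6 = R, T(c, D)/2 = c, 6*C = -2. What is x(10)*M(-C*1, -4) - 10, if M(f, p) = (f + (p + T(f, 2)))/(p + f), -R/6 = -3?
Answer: 106/11 ≈ 9.6364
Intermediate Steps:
C = -⅓ (C = (⅙)*(-2) = -⅓ ≈ -0.33333)
T(c, D) = 2*c
R = 18 (R = -6*(-3) = 18)
x(V) = 24 (x(V) = 6 + 18 = 24)
M(f, p) = (p + 3*f)/(f + p) (M(f, p) = (f + (p + 2*f))/(p + f) = (p + 3*f)/(f + p))
x(10)*M(-C*1, -4) - 10 = 24*((-4 + 3*(-1*(-⅓)*1))/(-1*(-⅓)*1 - 4)) - 10 = 24*((-4 + 3*((⅓)*1))/((⅓)*1 - 4)) - 10 = 24*((-4 + 3*(⅓))/(⅓ - 4)) - 10 = 24*((-4 + 1)/(-11/3)) - 10 = 24*(-3/11*(-3)) - 10 = 24*(9/11) - 10 = 216/11 - 10 = 106/11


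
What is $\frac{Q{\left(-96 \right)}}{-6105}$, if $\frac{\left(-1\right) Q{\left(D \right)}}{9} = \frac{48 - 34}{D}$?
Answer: $- \frac{7}{32560} \approx -0.00021499$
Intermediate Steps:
$Q{\left(D \right)} = - \frac{126}{D}$ ($Q{\left(D \right)} = - 9 \frac{48 - 34}{D} = - 9 \frac{14}{D} = - \frac{126}{D}$)
$\frac{Q{\left(-96 \right)}}{-6105} = \frac{\left(-126\right) \frac{1}{-96}}{-6105} = \left(-126\right) \left(- \frac{1}{96}\right) \left(- \frac{1}{6105}\right) = \frac{21}{16} \left(- \frac{1}{6105}\right) = - \frac{7}{32560}$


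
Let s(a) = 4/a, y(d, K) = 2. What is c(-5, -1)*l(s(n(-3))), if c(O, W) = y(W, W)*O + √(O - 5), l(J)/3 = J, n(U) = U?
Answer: 40 - 4*I*√10 ≈ 40.0 - 12.649*I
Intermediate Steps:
l(J) = 3*J
c(O, W) = √(-5 + O) + 2*O (c(O, W) = 2*O + √(O - 5) = 2*O + √(-5 + O) = √(-5 + O) + 2*O)
c(-5, -1)*l(s(n(-3))) = (√(-5 - 5) + 2*(-5))*(3*(4/(-3))) = (√(-10) - 10)*(3*(4*(-⅓))) = (I*√10 - 10)*(3*(-4/3)) = (-10 + I*√10)*(-4) = 40 - 4*I*√10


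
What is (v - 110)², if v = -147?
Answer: 66049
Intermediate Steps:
(v - 110)² = (-147 - 110)² = (-257)² = 66049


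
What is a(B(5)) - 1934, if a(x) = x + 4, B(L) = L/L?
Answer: -1929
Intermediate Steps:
B(L) = 1
a(x) = 4 + x
a(B(5)) - 1934 = (4 + 1) - 1934 = 5 - 1934 = -1929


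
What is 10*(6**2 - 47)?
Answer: -110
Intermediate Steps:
10*(6**2 - 47) = 10*(36 - 47) = 10*(-11) = -110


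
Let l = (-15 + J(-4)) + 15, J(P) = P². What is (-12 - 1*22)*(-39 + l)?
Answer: 782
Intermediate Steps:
l = 16 (l = (-15 + (-4)²) + 15 = (-15 + 16) + 15 = 1 + 15 = 16)
(-12 - 1*22)*(-39 + l) = (-12 - 1*22)*(-39 + 16) = (-12 - 22)*(-23) = -34*(-23) = 782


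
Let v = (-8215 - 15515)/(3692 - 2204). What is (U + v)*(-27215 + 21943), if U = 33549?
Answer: -5480373823/31 ≈ -1.7679e+8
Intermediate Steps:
v = -3955/248 (v = -23730/1488 = -23730*1/1488 = -3955/248 ≈ -15.948)
(U + v)*(-27215 + 21943) = (33549 - 3955/248)*(-27215 + 21943) = (8316197/248)*(-5272) = -5480373823/31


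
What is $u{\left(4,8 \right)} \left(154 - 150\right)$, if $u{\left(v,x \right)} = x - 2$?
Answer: $24$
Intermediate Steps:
$u{\left(v,x \right)} = -2 + x$
$u{\left(4,8 \right)} \left(154 - 150\right) = \left(-2 + 8\right) \left(154 - 150\right) = 6 \cdot 4 = 24$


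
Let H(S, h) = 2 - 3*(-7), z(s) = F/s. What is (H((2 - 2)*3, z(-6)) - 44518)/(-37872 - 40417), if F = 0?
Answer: 44495/78289 ≈ 0.56834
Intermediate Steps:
z(s) = 0 (z(s) = 0/s = 0)
H(S, h) = 23 (H(S, h) = 2 + 21 = 23)
(H((2 - 2)*3, z(-6)) - 44518)/(-37872 - 40417) = (23 - 44518)/(-37872 - 40417) = -44495/(-78289) = -44495*(-1/78289) = 44495/78289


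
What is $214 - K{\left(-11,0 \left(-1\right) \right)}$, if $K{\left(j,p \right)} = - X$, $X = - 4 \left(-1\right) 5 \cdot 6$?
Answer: $334$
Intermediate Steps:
$X = 120$ ($X = - 4 \left(\left(-5\right) 6\right) = \left(-4\right) \left(-30\right) = 120$)
$K{\left(j,p \right)} = -120$ ($K{\left(j,p \right)} = \left(-1\right) 120 = -120$)
$214 - K{\left(-11,0 \left(-1\right) \right)} = 214 - -120 = 214 + 120 = 334$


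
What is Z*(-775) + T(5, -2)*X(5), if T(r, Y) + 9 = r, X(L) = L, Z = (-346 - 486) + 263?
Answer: 440955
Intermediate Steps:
Z = -569 (Z = -832 + 263 = -569)
T(r, Y) = -9 + r
Z*(-775) + T(5, -2)*X(5) = -569*(-775) + (-9 + 5)*5 = 440975 - 4*5 = 440975 - 20 = 440955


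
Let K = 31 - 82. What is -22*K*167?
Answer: 187374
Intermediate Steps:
K = -51
-22*K*167 = -22*(-51)*167 = 1122*167 = 187374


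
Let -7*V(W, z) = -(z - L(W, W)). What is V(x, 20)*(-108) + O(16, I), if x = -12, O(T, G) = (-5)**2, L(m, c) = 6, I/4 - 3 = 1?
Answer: -191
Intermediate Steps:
I = 16 (I = 12 + 4*1 = 12 + 4 = 16)
O(T, G) = 25
V(W, z) = -6/7 + z/7 (V(W, z) = -(-1)*(z - 1*6)/7 = -(-1)*(z - 6)/7 = -(-1)*(-6 + z)/7 = -(6 - z)/7 = -6/7 + z/7)
V(x, 20)*(-108) + O(16, I) = (-6/7 + (1/7)*20)*(-108) + 25 = (-6/7 + 20/7)*(-108) + 25 = 2*(-108) + 25 = -216 + 25 = -191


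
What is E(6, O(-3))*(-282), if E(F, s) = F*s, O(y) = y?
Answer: 5076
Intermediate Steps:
E(6, O(-3))*(-282) = (6*(-3))*(-282) = -18*(-282) = 5076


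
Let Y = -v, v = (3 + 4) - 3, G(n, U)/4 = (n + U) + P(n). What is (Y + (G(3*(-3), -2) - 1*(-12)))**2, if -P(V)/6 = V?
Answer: 32400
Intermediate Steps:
P(V) = -6*V
G(n, U) = -20*n + 4*U (G(n, U) = 4*((n + U) - 6*n) = 4*((U + n) - 6*n) = 4*(U - 5*n) = -20*n + 4*U)
v = 4 (v = 7 - 3 = 4)
Y = -4 (Y = -1*4 = -4)
(Y + (G(3*(-3), -2) - 1*(-12)))**2 = (-4 + ((-60*(-3) + 4*(-2)) - 1*(-12)))**2 = (-4 + ((-20*(-9) - 8) + 12))**2 = (-4 + ((180 - 8) + 12))**2 = (-4 + (172 + 12))**2 = (-4 + 184)**2 = 180**2 = 32400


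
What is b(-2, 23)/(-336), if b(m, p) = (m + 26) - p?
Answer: -1/336 ≈ -0.0029762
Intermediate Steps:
b(m, p) = 26 + m - p (b(m, p) = (26 + m) - p = 26 + m - p)
b(-2, 23)/(-336) = (26 - 2 - 1*23)/(-336) = (26 - 2 - 23)*(-1/336) = 1*(-1/336) = -1/336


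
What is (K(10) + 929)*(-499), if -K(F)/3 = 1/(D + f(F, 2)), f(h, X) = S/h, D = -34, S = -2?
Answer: -26426042/57 ≈ -4.6362e+5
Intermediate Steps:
f(h, X) = -2/h
K(F) = -3/(-34 - 2/F)
(K(10) + 929)*(-499) = ((3/2)*10/(1 + 17*10) + 929)*(-499) = ((3/2)*10/(1 + 170) + 929)*(-499) = ((3/2)*10/171 + 929)*(-499) = ((3/2)*10*(1/171) + 929)*(-499) = (5/57 + 929)*(-499) = (52958/57)*(-499) = -26426042/57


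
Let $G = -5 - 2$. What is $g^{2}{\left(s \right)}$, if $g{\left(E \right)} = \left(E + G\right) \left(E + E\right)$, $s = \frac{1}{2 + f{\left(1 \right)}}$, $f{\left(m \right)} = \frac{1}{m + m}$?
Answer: $\frac{17424}{625} \approx 27.878$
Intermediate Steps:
$f{\left(m \right)} = \frac{1}{2 m}$
$G = -7$ ($G = -5 - 2 = -7$)
$s = \frac{2}{5}$ ($s = \frac{1}{2 + \frac{1}{2 \cdot 1}} = \frac{1}{2 + \frac{1}{2} \cdot 1} = \frac{1}{2 + \frac{1}{2}} = \frac{1}{\frac{5}{2}} = \frac{2}{5} \approx 0.4$)
$g{\left(E \right)} = 2 E \left(-7 + E\right)$ ($g{\left(E \right)} = \left(E - 7\right) \left(E + E\right) = \left(-7 + E\right) 2 E = 2 E \left(-7 + E\right)$)
$g^{2}{\left(s \right)} = \left(2 \cdot \frac{2}{5} \left(-7 + \frac{2}{5}\right)\right)^{2} = \left(2 \cdot \frac{2}{5} \left(- \frac{33}{5}\right)\right)^{2} = \left(- \frac{132}{25}\right)^{2} = \frac{17424}{625}$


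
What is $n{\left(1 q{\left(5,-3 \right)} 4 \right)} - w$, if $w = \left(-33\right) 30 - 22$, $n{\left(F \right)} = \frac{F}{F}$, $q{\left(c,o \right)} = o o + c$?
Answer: $1013$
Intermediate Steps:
$q{\left(c,o \right)} = c + o^{2}$ ($q{\left(c,o \right)} = o^{2} + c = c + o^{2}$)
$n{\left(F \right)} = 1$
$w = -1012$ ($w = -990 - 22 = -1012$)
$n{\left(1 q{\left(5,-3 \right)} 4 \right)} - w = 1 - -1012 = 1 + 1012 = 1013$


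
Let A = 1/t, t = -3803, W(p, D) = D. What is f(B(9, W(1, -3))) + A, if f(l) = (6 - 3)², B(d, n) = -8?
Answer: 34226/3803 ≈ 8.9997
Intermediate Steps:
f(l) = 9 (f(l) = 3² = 9)
A = -1/3803 (A = 1/(-3803) = -1/3803 ≈ -0.00026295)
f(B(9, W(1, -3))) + A = 9 - 1/3803 = 34226/3803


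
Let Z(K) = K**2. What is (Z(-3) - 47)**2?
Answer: 1444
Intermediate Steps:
(Z(-3) - 47)**2 = ((-3)**2 - 47)**2 = (9 - 47)**2 = (-38)**2 = 1444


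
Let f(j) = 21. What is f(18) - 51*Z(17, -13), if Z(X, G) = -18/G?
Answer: -645/13 ≈ -49.615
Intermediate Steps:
f(18) - 51*Z(17, -13) = 21 - (-918)/(-13) = 21 - (-918)*(-1)/13 = 21 - 51*18/13 = 21 - 918/13 = -645/13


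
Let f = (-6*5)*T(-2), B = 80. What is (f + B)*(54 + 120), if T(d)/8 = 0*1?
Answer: 13920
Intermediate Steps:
T(d) = 0 (T(d) = 8*(0*1) = 8*0 = 0)
f = 0 (f = -6*5*0 = -30*0 = 0)
(f + B)*(54 + 120) = (0 + 80)*(54 + 120) = 80*174 = 13920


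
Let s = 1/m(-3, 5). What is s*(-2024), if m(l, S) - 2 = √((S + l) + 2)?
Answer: -506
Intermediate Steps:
m(l, S) = 2 + √(2 + S + l) (m(l, S) = 2 + √((S + l) + 2) = 2 + √(2 + S + l))
s = ¼ (s = 1/(2 + √(2 + 5 - 3)) = 1/(2 + √4) = 1/(2 + 2) = 1/4 = ¼ ≈ 0.25000)
s*(-2024) = (¼)*(-2024) = -506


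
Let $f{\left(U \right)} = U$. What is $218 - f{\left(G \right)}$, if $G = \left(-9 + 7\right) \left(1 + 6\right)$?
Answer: $232$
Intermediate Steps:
$G = -14$ ($G = \left(-2\right) 7 = -14$)
$218 - f{\left(G \right)} = 218 - -14 = 218 + 14 = 232$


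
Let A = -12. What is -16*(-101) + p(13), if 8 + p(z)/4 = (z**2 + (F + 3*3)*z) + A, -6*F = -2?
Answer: 8092/3 ≈ 2697.3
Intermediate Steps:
F = 1/3 (F = -1/6*(-2) = 1/3 ≈ 0.33333)
p(z) = -80 + 4*z**2 + 112*z/3 (p(z) = -32 + 4*((z**2 + (1/3 + 3*3)*z) - 12) = -32 + 4*((z**2 + (1/3 + 9)*z) - 12) = -32 + 4*((z**2 + 28*z/3) - 12) = -32 + 4*(-12 + z**2 + 28*z/3) = -32 + (-48 + 4*z**2 + 112*z/3) = -80 + 4*z**2 + 112*z/3)
-16*(-101) + p(13) = -16*(-101) + (-80 + 4*13**2 + (112/3)*13) = 1616 + (-80 + 4*169 + 1456/3) = 1616 + (-80 + 676 + 1456/3) = 1616 + 3244/3 = 8092/3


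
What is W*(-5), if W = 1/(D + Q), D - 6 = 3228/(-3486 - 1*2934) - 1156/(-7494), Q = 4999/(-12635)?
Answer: -25328689575/26624535668 ≈ -0.95133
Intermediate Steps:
Q = -4999/12635 (Q = 4999*(-1/12635) = -4999/12635 ≈ -0.39565)
D = 11329157/2004645 (D = 6 + (3228/(-3486 - 1*2934) - 1156/(-7494)) = 6 + (3228/(-3486 - 2934) - 1156*(-1/7494)) = 6 + (3228/(-6420) + 578/3747) = 6 + (3228*(-1/6420) + 578/3747) = 6 + (-269/535 + 578/3747) = 6 - 698713/2004645 = 11329157/2004645 ≈ 5.6515)
W = 5065737915/26624535668 (W = 1/(11329157/2004645 - 4999/12635) = 1/(26624535668/5065737915) = 5065737915/26624535668 ≈ 0.19027)
W*(-5) = (5065737915/26624535668)*(-5) = -25328689575/26624535668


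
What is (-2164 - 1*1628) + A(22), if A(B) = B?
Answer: -3770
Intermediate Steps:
(-2164 - 1*1628) + A(22) = (-2164 - 1*1628) + 22 = (-2164 - 1628) + 22 = -3792 + 22 = -3770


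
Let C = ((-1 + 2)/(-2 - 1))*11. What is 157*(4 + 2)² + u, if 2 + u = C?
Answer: 16939/3 ≈ 5646.3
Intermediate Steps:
C = -11/3 (C = (1/(-3))*11 = (1*(-⅓))*11 = -⅓*11 = -11/3 ≈ -3.6667)
u = -17/3 (u = -2 - 11/3 = -17/3 ≈ -5.6667)
157*(4 + 2)² + u = 157*(4 + 2)² - 17/3 = 157*6² - 17/3 = 157*36 - 17/3 = 5652 - 17/3 = 16939/3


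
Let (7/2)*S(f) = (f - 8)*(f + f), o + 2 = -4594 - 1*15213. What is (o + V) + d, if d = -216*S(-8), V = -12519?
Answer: -336888/7 ≈ -48127.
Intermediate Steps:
o = -19809 (o = -2 + (-4594 - 1*15213) = -2 + (-4594 - 15213) = -2 - 19807 = -19809)
S(f) = 4*f*(-8 + f)/7 (S(f) = 2*((f - 8)*(f + f))/7 = 2*((-8 + f)*(2*f))/7 = 2*(2*f*(-8 + f))/7 = 4*f*(-8 + f)/7)
d = -110592/7 (d = -864*(-8)*(-8 - 8)/7 = -864*(-8)*(-16)/7 = -216*512/7 = -110592/7 ≈ -15799.)
(o + V) + d = (-19809 - 12519) - 110592/7 = -32328 - 110592/7 = -336888/7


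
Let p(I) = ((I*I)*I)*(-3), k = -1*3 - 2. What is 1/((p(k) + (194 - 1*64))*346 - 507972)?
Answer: -1/333242 ≈ -3.0008e-6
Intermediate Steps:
k = -5 (k = -3 - 2 = -5)
p(I) = -3*I**3 (p(I) = (I**2*I)*(-3) = I**3*(-3) = -3*I**3)
1/((p(k) + (194 - 1*64))*346 - 507972) = 1/((-3*(-5)**3 + (194 - 1*64))*346 - 507972) = 1/((-3*(-125) + (194 - 64))*346 - 507972) = 1/((375 + 130)*346 - 507972) = 1/(505*346 - 507972) = 1/(174730 - 507972) = 1/(-333242) = -1/333242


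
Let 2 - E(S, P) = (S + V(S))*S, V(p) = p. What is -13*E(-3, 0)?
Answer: 208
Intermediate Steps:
E(S, P) = 2 - 2*S² (E(S, P) = 2 - (S + S)*S = 2 - 2*S*S = 2 - 2*S²)
-13*E(-3, 0) = -13*(2 - 2*(-3)²) = -13*(2 - 2*9) = -13*(2 - 18) = -13*(-16) = 208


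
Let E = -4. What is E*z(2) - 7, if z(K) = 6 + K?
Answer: -39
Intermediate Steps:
E*z(2) - 7 = -4*(6 + 2) - 7 = -4*8 - 7 = -32 - 7 = -39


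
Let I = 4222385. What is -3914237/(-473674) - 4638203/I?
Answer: 14330419427423/2000033992490 ≈ 7.1651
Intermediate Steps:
-3914237/(-473674) - 4638203/I = -3914237/(-473674) - 4638203/4222385 = -3914237*(-1/473674) - 4638203*1/4222385 = 3914237/473674 - 4638203/4222385 = 14330419427423/2000033992490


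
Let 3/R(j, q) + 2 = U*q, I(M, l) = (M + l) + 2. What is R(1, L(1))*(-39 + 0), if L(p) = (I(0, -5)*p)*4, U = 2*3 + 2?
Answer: 117/98 ≈ 1.1939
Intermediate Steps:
I(M, l) = 2 + M + l
U = 8 (U = 6 + 2 = 8)
L(p) = -12*p (L(p) = ((2 + 0 - 5)*p)*4 = -3*p*4 = -12*p)
R(j, q) = 3/(-2 + 8*q)
R(1, L(1))*(-39 + 0) = (3/(2*(-1 + 4*(-12*1))))*(-39 + 0) = (3/(2*(-1 + 4*(-12))))*(-39) = (3/(2*(-1 - 48)))*(-39) = ((3/2)/(-49))*(-39) = ((3/2)*(-1/49))*(-39) = -3/98*(-39) = 117/98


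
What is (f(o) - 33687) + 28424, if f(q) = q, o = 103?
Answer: -5160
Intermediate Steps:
(f(o) - 33687) + 28424 = (103 - 33687) + 28424 = -33584 + 28424 = -5160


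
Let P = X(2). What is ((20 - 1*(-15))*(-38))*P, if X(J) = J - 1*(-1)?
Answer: -3990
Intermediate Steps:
X(J) = 1 + J (X(J) = J + 1 = 1 + J)
P = 3 (P = 1 + 2 = 3)
((20 - 1*(-15))*(-38))*P = ((20 - 1*(-15))*(-38))*3 = ((20 + 15)*(-38))*3 = (35*(-38))*3 = -1330*3 = -3990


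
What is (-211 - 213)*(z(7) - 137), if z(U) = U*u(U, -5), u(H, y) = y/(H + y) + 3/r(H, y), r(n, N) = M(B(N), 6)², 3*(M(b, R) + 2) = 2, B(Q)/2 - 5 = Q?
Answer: 120999/2 ≈ 60500.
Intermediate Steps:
B(Q) = 10 + 2*Q
M(b, R) = -4/3 (M(b, R) = -2 + (⅓)*2 = -2 + ⅔ = -4/3)
r(n, N) = 16/9 (r(n, N) = (-4/3)² = 16/9)
u(H, y) = 27/16 + y/(H + y) (u(H, y) = y/(H + y) + 3/(16/9) = y/(H + y) + 3*(9/16) = y/(H + y) + 27/16 = 27/16 + y/(H + y))
z(U) = U*(-215 + 27*U)/(16*(-5 + U)) (z(U) = U*((27*U + 43*(-5))/(16*(U - 5))) = U*((27*U - 215)/(16*(-5 + U))) = U*((-215 + 27*U)/(16*(-5 + U))) = U*(-215 + 27*U)/(16*(-5 + U)))
(-211 - 213)*(z(7) - 137) = (-211 - 213)*((1/16)*7*(-215 + 27*7)/(-5 + 7) - 137) = -424*((1/16)*7*(-215 + 189)/2 - 137) = -424*((1/16)*7*(½)*(-26) - 137) = -424*(-91/16 - 137) = -424*(-2283/16) = 120999/2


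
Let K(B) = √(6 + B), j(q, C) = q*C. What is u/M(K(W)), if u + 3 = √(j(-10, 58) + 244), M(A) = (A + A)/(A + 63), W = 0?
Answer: -√6*(3 - 4*I*√21)*(63 + √6)/12 ≈ -40.079 + 244.89*I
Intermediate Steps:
j(q, C) = C*q
M(A) = 2*A/(63 + A) (M(A) = (2*A)/(63 + A) = 2*A/(63 + A))
u = -3 + 4*I*√21 (u = -3 + √(58*(-10) + 244) = -3 + √(-580 + 244) = -3 + √(-336) = -3 + 4*I*√21 ≈ -3.0 + 18.33*I)
u/M(K(W)) = (-3 + 4*I*√21)/((2*√(6 + 0)/(63 + √(6 + 0)))) = (-3 + 4*I*√21)/((2*√6/(63 + √6))) = (-3 + 4*I*√21)*(√6*(63 + √6)/12) = √6*(-3 + 4*I*√21)*(63 + √6)/12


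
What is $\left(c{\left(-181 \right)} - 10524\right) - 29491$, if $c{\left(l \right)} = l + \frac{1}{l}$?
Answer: $- \frac{7275477}{181} \approx -40196.0$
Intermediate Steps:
$\left(c{\left(-181 \right)} - 10524\right) - 29491 = \left(\left(-181 + \frac{1}{-181}\right) - 10524\right) - 29491 = \left(\left(-181 - \frac{1}{181}\right) - 10524\right) - 29491 = \left(- \frac{32762}{181} - 10524\right) - 29491 = - \frac{1937606}{181} - 29491 = - \frac{7275477}{181}$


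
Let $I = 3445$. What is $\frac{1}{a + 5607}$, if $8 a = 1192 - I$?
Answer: $\frac{8}{42603} \approx 0.00018778$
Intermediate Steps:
$a = - \frac{2253}{8}$ ($a = \frac{1192 - 3445}{8} = \frac{1}{8} \left(-2253\right) = - \frac{2253}{8} \approx -281.63$)
$\frac{1}{a + 5607} = \frac{1}{- \frac{2253}{8} + 5607} = \frac{1}{\frac{42603}{8}} = \frac{8}{42603}$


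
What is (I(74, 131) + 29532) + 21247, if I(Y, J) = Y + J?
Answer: 50984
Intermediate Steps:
I(Y, J) = J + Y
(I(74, 131) + 29532) + 21247 = ((131 + 74) + 29532) + 21247 = (205 + 29532) + 21247 = 29737 + 21247 = 50984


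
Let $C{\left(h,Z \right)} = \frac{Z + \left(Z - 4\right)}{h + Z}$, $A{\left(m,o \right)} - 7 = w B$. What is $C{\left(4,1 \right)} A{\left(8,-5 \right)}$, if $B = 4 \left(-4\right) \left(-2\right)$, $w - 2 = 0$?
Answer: $- \frac{142}{5} \approx -28.4$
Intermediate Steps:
$w = 2$ ($w = 2 + 0 = 2$)
$B = 32$ ($B = \left(-16\right) \left(-2\right) = 32$)
$A{\left(m,o \right)} = 71$ ($A{\left(m,o \right)} = 7 + 2 \cdot 32 = 7 + 64 = 71$)
$C{\left(h,Z \right)} = \frac{-4 + 2 Z}{Z + h}$ ($C{\left(h,Z \right)} = \frac{Z + \left(Z - 4\right)}{Z + h} = \frac{Z + \left(-4 + Z\right)}{Z + h} = \frac{-4 + 2 Z}{Z + h}$)
$C{\left(4,1 \right)} A{\left(8,-5 \right)} = \frac{2 \left(-2 + 1\right)}{1 + 4} \cdot 71 = 2 \cdot \frac{1}{5} \left(-1\right) 71 = \left(- \frac{2}{5}\right) 71 = - \frac{142}{5}$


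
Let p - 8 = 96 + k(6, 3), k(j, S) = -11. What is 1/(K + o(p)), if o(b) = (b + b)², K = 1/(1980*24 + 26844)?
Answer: 74364/2572696945 ≈ 2.8905e-5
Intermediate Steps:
p = 93 (p = 8 + (96 - 11) = 8 + 85 = 93)
K = 1/74364 (K = 1/(47520 + 26844) = 1/74364 ≈ 1.3447e-5)
o(b) = 4*b² (o(b) = (2*b)² = 4*b²)
1/(K + o(p)) = 1/(1/74364 + 4*93²) = 1/(1/74364 + 4*8649) = 1/(1/74364 + 34596) = 1/(2572696945/74364) = 74364/2572696945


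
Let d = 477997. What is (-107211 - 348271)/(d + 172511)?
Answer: -227741/325254 ≈ -0.70019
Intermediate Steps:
(-107211 - 348271)/(d + 172511) = (-107211 - 348271)/(477997 + 172511) = -455482/650508 = -455482*1/650508 = -227741/325254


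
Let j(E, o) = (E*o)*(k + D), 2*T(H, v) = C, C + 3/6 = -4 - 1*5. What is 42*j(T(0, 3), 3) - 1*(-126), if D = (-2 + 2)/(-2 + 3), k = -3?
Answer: 3843/2 ≈ 1921.5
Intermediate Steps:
D = 0 (D = 0/1 = 0*1 = 0)
C = -19/2 (C = -½ + (-4 - 1*5) = -½ + (-4 - 5) = -½ - 9 = -19/2 ≈ -9.5000)
T(H, v) = -19/4 (T(H, v) = (½)*(-19/2) = -19/4)
j(E, o) = -3*E*o (j(E, o) = (E*o)*(-3 + 0) = (E*o)*(-3) = -3*E*o)
42*j(T(0, 3), 3) - 1*(-126) = 42*(-3*(-19/4)*3) - 1*(-126) = 42*(171/4) + 126 = 3591/2 + 126 = 3843/2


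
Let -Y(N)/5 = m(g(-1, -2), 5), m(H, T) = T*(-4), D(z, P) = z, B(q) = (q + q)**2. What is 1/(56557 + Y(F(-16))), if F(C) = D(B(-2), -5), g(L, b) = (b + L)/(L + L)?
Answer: 1/56657 ≈ 1.7650e-5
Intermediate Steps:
g(L, b) = (L + b)/(2*L) (g(L, b) = (L + b)/((2*L)) = (L + b)*(1/(2*L)) = (L + b)/(2*L))
B(q) = 4*q**2 (B(q) = (2*q)**2 = 4*q**2)
m(H, T) = -4*T
F(C) = 16 (F(C) = 4*(-2)**2 = 4*4 = 16)
Y(N) = 100 (Y(N) = -(-20)*5 = -5*(-20) = 100)
1/(56557 + Y(F(-16))) = 1/(56557 + 100) = 1/56657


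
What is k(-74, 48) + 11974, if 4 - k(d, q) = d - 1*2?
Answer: 12054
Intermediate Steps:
k(d, q) = 6 - d (k(d, q) = 4 - (d - 1*2) = 4 - (d - 2) = 4 - (-2 + d) = 4 + (2 - d) = 6 - d)
k(-74, 48) + 11974 = (6 - 1*(-74)) + 11974 = (6 + 74) + 11974 = 80 + 11974 = 12054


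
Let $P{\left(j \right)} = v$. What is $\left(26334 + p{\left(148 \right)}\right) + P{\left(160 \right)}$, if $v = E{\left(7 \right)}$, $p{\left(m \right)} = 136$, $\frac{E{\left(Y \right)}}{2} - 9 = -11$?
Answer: $26466$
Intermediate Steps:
$E{\left(Y \right)} = -4$ ($E{\left(Y \right)} = 18 + 2 \left(-11\right) = 18 - 22 = -4$)
$v = -4$
$P{\left(j \right)} = -4$
$\left(26334 + p{\left(148 \right)}\right) + P{\left(160 \right)} = \left(26334 + 136\right) - 4 = 26470 - 4 = 26466$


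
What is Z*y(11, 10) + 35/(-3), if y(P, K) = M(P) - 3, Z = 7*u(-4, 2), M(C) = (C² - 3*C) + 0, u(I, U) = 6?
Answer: 10675/3 ≈ 3558.3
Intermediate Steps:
M(C) = C² - 3*C
Z = 42 (Z = 7*6 = 42)
y(P, K) = -3 + P*(-3 + P) (y(P, K) = P*(-3 + P) - 3 = -3 + P*(-3 + P))
Z*y(11, 10) + 35/(-3) = 42*(-3 + 11*(-3 + 11)) + 35/(-3) = 42*(-3 + 11*8) + 35*(-⅓) = 42*(-3 + 88) - 35/3 = 42*85 - 35/3 = 3570 - 35/3 = 10675/3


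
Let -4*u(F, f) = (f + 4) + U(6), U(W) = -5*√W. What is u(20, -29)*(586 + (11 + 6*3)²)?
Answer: 35675/4 + 7135*√6/4 ≈ 13288.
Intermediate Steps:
u(F, f) = -1 - f/4 + 5*√6/4 (u(F, f) = -((f + 4) - 5*√6)/4 = -((4 + f) - 5*√6)/4 = -(4 + f - 5*√6)/4 = -1 - f/4 + 5*√6/4)
u(20, -29)*(586 + (11 + 6*3)²) = (-1 - ¼*(-29) + 5*√6/4)*(586 + (11 + 6*3)²) = (-1 + 29/4 + 5*√6/4)*(586 + (11 + 18)²) = (25/4 + 5*√6/4)*(586 + 29²) = (25/4 + 5*√6/4)*(586 + 841) = (25/4 + 5*√6/4)*1427 = 35675/4 + 7135*√6/4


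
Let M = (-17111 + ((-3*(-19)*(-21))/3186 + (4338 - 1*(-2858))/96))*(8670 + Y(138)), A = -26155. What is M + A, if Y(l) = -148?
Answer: -34269678909/236 ≈ -1.4521e+8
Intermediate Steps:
M = -34263506329/236 (M = (-17111 + ((-3*(-19)*(-21))/3186 + (4338 - 1*(-2858))/96))*(8670 - 148) = (-17111 + ((57*(-21))*(1/3186) + (4338 + 2858)*(1/96)))*8522 = (-17111 + (-1197*1/3186 + 7196*(1/96)))*8522 = (-17111 + (-133/354 + 1799/24))*8522 = (-17111 + 35203/472)*8522 = -8041189/472*8522 = -34263506329/236 ≈ -1.4518e+8)
M + A = -34263506329/236 - 26155 = -34269678909/236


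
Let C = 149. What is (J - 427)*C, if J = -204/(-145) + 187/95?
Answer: -173895814/2755 ≈ -63120.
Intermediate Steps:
J = 9299/2755 (J = -204*(-1/145) + 187*(1/95) = 204/145 + 187/95 = 9299/2755 ≈ 3.3753)
(J - 427)*C = (9299/2755 - 427)*149 = -1167086/2755*149 = -173895814/2755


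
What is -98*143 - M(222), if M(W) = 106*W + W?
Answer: -37768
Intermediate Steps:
M(W) = 107*W
-98*143 - M(222) = -98*143 - 107*222 = -14014 - 1*23754 = -14014 - 23754 = -37768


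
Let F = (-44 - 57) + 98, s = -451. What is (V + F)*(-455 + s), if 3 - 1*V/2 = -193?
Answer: -352434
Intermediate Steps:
V = 392 (V = 6 - 2*(-193) = 6 + 386 = 392)
F = -3 (F = -101 + 98 = -3)
(V + F)*(-455 + s) = (392 - 3)*(-455 - 451) = 389*(-906) = -352434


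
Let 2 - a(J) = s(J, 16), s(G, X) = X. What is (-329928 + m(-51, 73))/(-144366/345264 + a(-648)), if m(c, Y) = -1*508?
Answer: 19014609184/829677 ≈ 22918.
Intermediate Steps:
m(c, Y) = -508
a(J) = -14 (a(J) = 2 - 1*16 = 2 - 16 = -14)
(-329928 + m(-51, 73))/(-144366/345264 + a(-648)) = (-329928 - 508)/(-144366/345264 - 14) = -330436/(-144366*1/345264 - 14) = -330436/(-24061/57544 - 14) = -330436/(-829677/57544) = -330436*(-57544/829677) = 19014609184/829677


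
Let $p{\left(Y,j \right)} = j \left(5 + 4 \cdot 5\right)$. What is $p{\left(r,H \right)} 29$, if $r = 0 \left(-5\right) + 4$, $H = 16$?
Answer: $11600$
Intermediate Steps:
$r = 4$ ($r = 0 + 4 = 4$)
$p{\left(Y,j \right)} = 25 j$ ($p{\left(Y,j \right)} = j \left(5 + 20\right) = j 25 = 25 j$)
$p{\left(r,H \right)} 29 = 25 \cdot 16 \cdot 29 = 400 \cdot 29 = 11600$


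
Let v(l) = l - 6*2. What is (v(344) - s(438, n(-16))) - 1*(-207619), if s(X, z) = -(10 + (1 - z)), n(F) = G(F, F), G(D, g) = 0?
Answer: 207962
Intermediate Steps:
n(F) = 0
s(X, z) = -11 + z (s(X, z) = -(11 - z) = -11 + z)
v(l) = -12 + l (v(l) = l - 12 = -12 + l)
(v(344) - s(438, n(-16))) - 1*(-207619) = ((-12 + 344) - (-11 + 0)) - 1*(-207619) = (332 - 1*(-11)) + 207619 = (332 + 11) + 207619 = 343 + 207619 = 207962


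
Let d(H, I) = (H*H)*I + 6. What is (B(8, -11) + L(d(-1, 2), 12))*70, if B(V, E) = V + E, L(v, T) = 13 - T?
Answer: -140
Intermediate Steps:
d(H, I) = 6 + I*H**2 (d(H, I) = H**2*I + 6 = I*H**2 + 6 = 6 + I*H**2)
B(V, E) = E + V
(B(8, -11) + L(d(-1, 2), 12))*70 = ((-11 + 8) + (13 - 1*12))*70 = (-3 + (13 - 12))*70 = (-3 + 1)*70 = -2*70 = -140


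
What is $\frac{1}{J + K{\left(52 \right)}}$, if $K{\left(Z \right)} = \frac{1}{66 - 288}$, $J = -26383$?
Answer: $- \frac{222}{5857027} \approx -3.7903 \cdot 10^{-5}$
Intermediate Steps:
$K{\left(Z \right)} = - \frac{1}{222}$ ($K{\left(Z \right)} = \frac{1}{-222} = - \frac{1}{222}$)
$\frac{1}{J + K{\left(52 \right)}} = \frac{1}{-26383 - \frac{1}{222}} = \frac{1}{- \frac{5857027}{222}} = - \frac{222}{5857027}$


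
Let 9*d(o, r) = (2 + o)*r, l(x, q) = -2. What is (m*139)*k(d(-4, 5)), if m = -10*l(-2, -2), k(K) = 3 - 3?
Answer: 0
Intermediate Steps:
d(o, r) = r*(2 + o)/9 (d(o, r) = ((2 + o)*r)/9 = (r*(2 + o))/9 = r*(2 + o)/9)
k(K) = 0
m = 20 (m = -10*(-2) = 20)
(m*139)*k(d(-4, 5)) = (20*139)*0 = 2780*0 = 0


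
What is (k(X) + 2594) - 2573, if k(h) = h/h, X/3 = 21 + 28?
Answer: 22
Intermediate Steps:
X = 147 (X = 3*(21 + 28) = 3*49 = 147)
k(h) = 1
(k(X) + 2594) - 2573 = (1 + 2594) - 2573 = 2595 - 2573 = 22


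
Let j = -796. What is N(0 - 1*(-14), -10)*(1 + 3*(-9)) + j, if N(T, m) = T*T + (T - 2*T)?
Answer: -5528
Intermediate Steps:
N(T, m) = T² - T
N(0 - 1*(-14), -10)*(1 + 3*(-9)) + j = ((0 - 1*(-14))*(-1 + (0 - 1*(-14))))*(1 + 3*(-9)) - 796 = ((0 + 14)*(-1 + (0 + 14)))*(1 - 27) - 796 = (14*(-1 + 14))*(-26) - 796 = (14*13)*(-26) - 796 = 182*(-26) - 796 = -4732 - 796 = -5528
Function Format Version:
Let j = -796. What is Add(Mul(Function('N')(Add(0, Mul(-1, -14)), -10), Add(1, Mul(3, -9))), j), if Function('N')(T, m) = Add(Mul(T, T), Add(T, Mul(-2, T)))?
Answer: -5528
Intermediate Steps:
Function('N')(T, m) = Add(Pow(T, 2), Mul(-1, T))
Add(Mul(Function('N')(Add(0, Mul(-1, -14)), -10), Add(1, Mul(3, -9))), j) = Add(Mul(Mul(Add(0, Mul(-1, -14)), Add(-1, Add(0, Mul(-1, -14)))), Add(1, Mul(3, -9))), -796) = Add(Mul(Mul(Add(0, 14), Add(-1, Add(0, 14))), Add(1, -27)), -796) = Add(Mul(Mul(14, Add(-1, 14)), -26), -796) = Add(Mul(Mul(14, 13), -26), -796) = Add(Mul(182, -26), -796) = Add(-4732, -796) = -5528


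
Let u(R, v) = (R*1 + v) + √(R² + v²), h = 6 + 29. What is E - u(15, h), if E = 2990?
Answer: 2940 - 5*√58 ≈ 2901.9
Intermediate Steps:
h = 35
u(R, v) = R + v + √(R² + v²) (u(R, v) = (R + v) + √(R² + v²) = R + v + √(R² + v²))
E - u(15, h) = 2990 - (15 + 35 + √(15² + 35²)) = 2990 - (15 + 35 + √(225 + 1225)) = 2990 - (15 + 35 + √1450) = 2990 - (15 + 35 + 5*√58) = 2990 - (50 + 5*√58) = 2990 + (-50 - 5*√58) = 2940 - 5*√58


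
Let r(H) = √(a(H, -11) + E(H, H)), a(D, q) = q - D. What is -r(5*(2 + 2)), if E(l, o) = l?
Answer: -I*√11 ≈ -3.3166*I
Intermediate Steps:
r(H) = I*√11 (r(H) = √((-11 - H) + H) = √(-11) = I*√11)
-r(5*(2 + 2)) = -I*√11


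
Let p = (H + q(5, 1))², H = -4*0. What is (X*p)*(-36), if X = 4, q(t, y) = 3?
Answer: -1296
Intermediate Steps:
H = 0
p = 9 (p = (0 + 3)² = 3² = 9)
(X*p)*(-36) = (4*9)*(-36) = 36*(-36) = -1296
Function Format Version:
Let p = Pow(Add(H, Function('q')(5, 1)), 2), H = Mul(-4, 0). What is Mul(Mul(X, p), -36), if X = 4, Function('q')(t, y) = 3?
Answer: -1296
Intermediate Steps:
H = 0
p = 9 (p = Pow(Add(0, 3), 2) = Pow(3, 2) = 9)
Mul(Mul(X, p), -36) = Mul(Mul(4, 9), -36) = Mul(36, -36) = -1296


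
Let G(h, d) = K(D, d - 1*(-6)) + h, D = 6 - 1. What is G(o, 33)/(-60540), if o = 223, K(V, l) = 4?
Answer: -227/60540 ≈ -0.0037496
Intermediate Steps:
D = 5
G(h, d) = 4 + h
G(o, 33)/(-60540) = (4 + 223)/(-60540) = 227*(-1/60540) = -227/60540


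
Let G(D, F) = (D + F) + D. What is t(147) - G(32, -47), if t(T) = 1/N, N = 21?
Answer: -356/21 ≈ -16.952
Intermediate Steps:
G(D, F) = F + 2*D
t(T) = 1/21
t(147) - G(32, -47) = 1/21 - (-47 + 2*32) = 1/21 - (-47 + 64) = 1/21 - 1*17 = 1/21 - 17 = -356/21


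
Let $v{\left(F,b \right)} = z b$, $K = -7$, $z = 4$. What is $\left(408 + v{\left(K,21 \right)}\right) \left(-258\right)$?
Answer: $-126936$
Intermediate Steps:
$v{\left(F,b \right)} = 4 b$
$\left(408 + v{\left(K,21 \right)}\right) \left(-258\right) = \left(408 + 4 \cdot 21\right) \left(-258\right) = \left(408 + 84\right) \left(-258\right) = 492 \left(-258\right) = -126936$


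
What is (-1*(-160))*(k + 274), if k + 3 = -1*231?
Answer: 6400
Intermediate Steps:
k = -234 (k = -3 - 1*231 = -3 - 231 = -234)
(-1*(-160))*(k + 274) = (-1*(-160))*(-234 + 274) = 160*40 = 6400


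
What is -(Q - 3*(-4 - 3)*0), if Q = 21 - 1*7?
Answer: -14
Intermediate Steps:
Q = 14 (Q = 21 - 7 = 14)
-(Q - 3*(-4 - 3)*0) = -(14 - 3*(-4 - 3)*0) = -(14 - (-21)*0) = -(14 - 3*0) = -(14 + 0) = -1*14 = -14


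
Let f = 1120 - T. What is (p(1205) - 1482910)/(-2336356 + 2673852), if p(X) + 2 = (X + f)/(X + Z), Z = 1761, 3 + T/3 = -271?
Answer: -4398313845/1001013136 ≈ -4.3939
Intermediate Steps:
T = -822 (T = -9 + 3*(-271) = -9 - 813 = -822)
f = 1942 (f = 1120 - 1*(-822) = 1120 + 822 = 1942)
p(X) = -2 + (1942 + X)/(1761 + X) (p(X) = -2 + (X + 1942)/(X + 1761) = -2 + (1942 + X)/(1761 + X))
(p(1205) - 1482910)/(-2336356 + 2673852) = ((-1580 - 1*1205)/(1761 + 1205) - 1482910)/(-2336356 + 2673852) = ((-1580 - 1205)/2966 - 1482910)/337496 = ((1/2966)*(-2785) - 1482910)*(1/337496) = (-2785/2966 - 1482910)*(1/337496) = -4398313845/2966*1/337496 = -4398313845/1001013136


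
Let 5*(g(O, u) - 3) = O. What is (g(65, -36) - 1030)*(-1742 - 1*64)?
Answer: 1831284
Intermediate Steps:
g(O, u) = 3 + O/5
(g(65, -36) - 1030)*(-1742 - 1*64) = ((3 + (1/5)*65) - 1030)*(-1742 - 1*64) = ((3 + 13) - 1030)*(-1742 - 64) = (16 - 1030)*(-1806) = -1014*(-1806) = 1831284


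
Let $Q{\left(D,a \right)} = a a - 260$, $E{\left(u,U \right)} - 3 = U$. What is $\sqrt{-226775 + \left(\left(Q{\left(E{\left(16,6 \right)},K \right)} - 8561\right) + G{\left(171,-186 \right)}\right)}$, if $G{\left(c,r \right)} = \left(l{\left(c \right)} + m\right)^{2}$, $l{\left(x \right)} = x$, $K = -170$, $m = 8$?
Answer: $i \sqrt{174655} \approx 417.92 i$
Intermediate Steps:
$E{\left(u,U \right)} = 3 + U$
$Q{\left(D,a \right)} = -260 + a^{2}$ ($Q{\left(D,a \right)} = a^{2} - 260 = -260 + a^{2}$)
$G{\left(c,r \right)} = \left(8 + c\right)^{2}$ ($G{\left(c,r \right)} = \left(c + 8\right)^{2} = \left(8 + c\right)^{2}$)
$\sqrt{-226775 + \left(\left(Q{\left(E{\left(16,6 \right)},K \right)} - 8561\right) + G{\left(171,-186 \right)}\right)} = \sqrt{-226775 - \left(-20079 - \left(8 + 171\right)^{2}\right)} = \sqrt{-226775 + \left(\left(\left(-260 + 28900\right) - 8561\right) + 179^{2}\right)} = \sqrt{-226775 + \left(\left(28640 - 8561\right) + 32041\right)} = \sqrt{-226775 + \left(20079 + 32041\right)} = \sqrt{-226775 + 52120} = \sqrt{-174655} = i \sqrt{174655}$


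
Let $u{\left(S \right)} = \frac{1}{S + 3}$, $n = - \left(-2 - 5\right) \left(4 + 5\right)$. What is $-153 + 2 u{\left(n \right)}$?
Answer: $- \frac{5048}{33} \approx -152.97$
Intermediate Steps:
$n = 63$ ($n = - \left(-7\right) 9 = \left(-1\right) \left(-63\right) = 63$)
$u{\left(S \right)} = \frac{1}{3 + S}$
$-153 + 2 u{\left(n \right)} = -153 + \frac{2}{3 + 63} = -153 + \frac{2}{66} = -153 + 2 \cdot \frac{1}{66} = -153 + \frac{1}{33} = - \frac{5048}{33}$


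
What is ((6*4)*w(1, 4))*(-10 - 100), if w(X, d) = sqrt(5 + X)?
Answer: -2640*sqrt(6) ≈ -6466.7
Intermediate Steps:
((6*4)*w(1, 4))*(-10 - 100) = ((6*4)*sqrt(5 + 1))*(-10 - 100) = (24*sqrt(6))*(-110) = -2640*sqrt(6)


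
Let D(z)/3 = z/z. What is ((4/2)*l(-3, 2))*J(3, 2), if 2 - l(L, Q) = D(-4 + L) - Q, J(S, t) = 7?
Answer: 14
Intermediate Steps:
D(z) = 3 (D(z) = 3*(z/z) = 3*1 = 3)
l(L, Q) = -1 + Q (l(L, Q) = 2 - (3 - Q) = 2 + (-3 + Q) = -1 + Q)
((4/2)*l(-3, 2))*J(3, 2) = ((4/2)*(-1 + 2))*7 = ((4*(½))*1)*7 = (2*1)*7 = 2*7 = 14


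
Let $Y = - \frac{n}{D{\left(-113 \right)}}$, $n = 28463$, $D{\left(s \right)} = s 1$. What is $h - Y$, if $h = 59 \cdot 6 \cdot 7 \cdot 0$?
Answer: $- \frac{28463}{113} \approx -251.89$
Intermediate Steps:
$D{\left(s \right)} = s$
$Y = \frac{28463}{113}$ ($Y = - \frac{28463}{-113} = - \frac{28463 \left(-1\right)}{113} = \left(-1\right) \left(- \frac{28463}{113}\right) = \frac{28463}{113} \approx 251.89$)
$h = 0$ ($h = 59 \cdot 42 \cdot 0 = 59 \cdot 0 = 0$)
$h - Y = 0 - \frac{28463}{113} = - \frac{28463}{113}$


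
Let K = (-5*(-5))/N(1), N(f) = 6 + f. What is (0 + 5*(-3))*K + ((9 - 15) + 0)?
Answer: -417/7 ≈ -59.571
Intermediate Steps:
K = 25/7 (K = (-5*(-5))/(6 + 1) = 25/7 ≈ 3.5714)
(0 + 5*(-3))*K + ((9 - 15) + 0) = (0 + 5*(-3))*(25/7) + ((9 - 15) + 0) = (0 - 15)*(25/7) + (-6 + 0) = -15*25/7 - 6 = -375/7 - 6 = -417/7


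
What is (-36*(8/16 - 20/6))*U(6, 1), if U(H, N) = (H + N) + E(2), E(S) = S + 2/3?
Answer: 986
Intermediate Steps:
E(S) = ⅔ + S (E(S) = S + 2*(⅓) = S + ⅔ = ⅔ + S)
U(H, N) = 8/3 + H + N (U(H, N) = (H + N) + (⅔ + 2) = (H + N) + 8/3 = 8/3 + H + N)
(-36*(8/16 - 20/6))*U(6, 1) = (-36*(8/16 - 20/6))*(8/3 + 6 + 1) = -36*(8*(1/16) - 20*⅙)*(29/3) = -36*(½ - 10/3)*(29/3) = -36*(-17/6)*(29/3) = 102*(29/3) = 986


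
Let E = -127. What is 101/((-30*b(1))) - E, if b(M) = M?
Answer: 3709/30 ≈ 123.63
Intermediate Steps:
101/((-30*b(1))) - E = 101/((-30*1)) - 1*(-127) = 101/(-30) + 127 = 101*(-1/30) + 127 = -101/30 + 127 = 3709/30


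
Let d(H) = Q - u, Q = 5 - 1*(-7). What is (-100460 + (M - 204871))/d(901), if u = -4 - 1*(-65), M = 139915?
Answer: 165416/49 ≈ 3375.8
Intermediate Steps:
Q = 12 (Q = 5 + 7 = 12)
u = 61 (u = -4 + 65 = 61)
d(H) = -49 (d(H) = 12 - 1*61 = 12 - 61 = -49)
(-100460 + (M - 204871))/d(901) = (-100460 + (139915 - 204871))/(-49) = (-100460 - 64956)*(-1/49) = -165416*(-1/49) = 165416/49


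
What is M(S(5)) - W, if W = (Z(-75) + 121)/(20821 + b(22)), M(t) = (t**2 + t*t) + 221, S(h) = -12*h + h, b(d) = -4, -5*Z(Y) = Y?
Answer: 130543271/20817 ≈ 6271.0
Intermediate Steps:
Z(Y) = -Y/5
S(h) = -11*h
M(t) = 221 + 2*t**2 (M(t) = (t**2 + t**2) + 221 = 2*t**2 + 221 = 221 + 2*t**2)
W = 136/20817 (W = (-1/5*(-75) + 121)/(20821 - 4) = (15 + 121)/20817 = 136*(1/20817) = 136/20817 ≈ 0.0065331)
M(S(5)) - W = (221 + 2*(-11*5)**2) - 1*136/20817 = (221 + 2*(-55)**2) - 136/20817 = (221 + 2*3025) - 136/20817 = (221 + 6050) - 136/20817 = 6271 - 136/20817 = 130543271/20817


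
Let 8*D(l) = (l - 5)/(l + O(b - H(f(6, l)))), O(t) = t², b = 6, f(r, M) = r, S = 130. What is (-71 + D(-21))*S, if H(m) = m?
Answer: -386815/42 ≈ -9209.9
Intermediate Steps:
D(l) = (-5 + l)/(8*l) (D(l) = ((l - 5)/(l + (6 - 1*6)²))/8 = ((-5 + l)/(l + (6 - 6)²))/8 = ((-5 + l)/(l + 0²))/8 = ((-5 + l)/(l + 0))/8 = ((-5 + l)/l)/8 = (-5 + l)/(8*l))
(-71 + D(-21))*S = (-71 + (⅛)*(-5 - 21)/(-21))*130 = (-71 + (⅛)*(-1/21)*(-26))*130 = (-71 + 13/84)*130 = -5951/84*130 = -386815/42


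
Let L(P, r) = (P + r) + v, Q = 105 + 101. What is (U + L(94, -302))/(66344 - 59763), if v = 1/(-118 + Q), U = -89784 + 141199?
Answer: 4506217/579128 ≈ 7.7810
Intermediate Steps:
U = 51415
Q = 206
v = 1/88 (v = 1/(-118 + 206) = 1/88 ≈ 0.011364)
L(P, r) = 1/88 + P + r (L(P, r) = (P + r) + 1/88 = 1/88 + P + r)
(U + L(94, -302))/(66344 - 59763) = (51415 + (1/88 + 94 - 302))/(66344 - 59763) = (51415 - 18303/88)/6581 = (4506217/88)*(1/6581) = 4506217/579128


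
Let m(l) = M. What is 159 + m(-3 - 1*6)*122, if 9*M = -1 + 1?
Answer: 159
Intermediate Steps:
M = 0 (M = (-1 + 1)/9 = (1/9)*0 = 0)
m(l) = 0
159 + m(-3 - 1*6)*122 = 159 + 0*122 = 159 + 0 = 159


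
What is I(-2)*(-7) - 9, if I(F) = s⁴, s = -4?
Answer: -1801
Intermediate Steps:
I(F) = 256 (I(F) = (-4)⁴ = 256)
I(-2)*(-7) - 9 = 256*(-7) - 9 = -1792 - 9 = -1801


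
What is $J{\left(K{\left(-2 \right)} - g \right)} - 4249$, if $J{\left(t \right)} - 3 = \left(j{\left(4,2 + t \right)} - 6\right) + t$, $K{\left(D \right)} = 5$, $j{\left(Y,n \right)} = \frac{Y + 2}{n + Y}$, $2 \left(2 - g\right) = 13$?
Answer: $- \frac{263011}{62} \approx -4242.1$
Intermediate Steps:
$g = - \frac{9}{2}$ ($g = 2 - \frac{13}{2} = - \frac{9}{2} \approx -4.5$)
$j{\left(Y,n \right)} = \frac{2 + Y}{Y + n}$
$J{\left(t \right)} = -3 + t + \frac{6}{6 + t}$ ($J{\left(t \right)} = 3 - \left(6 - t - \frac{2 + 4}{4 + \left(2 + t\right)}\right) = 3 - \left(6 - t - \frac{1}{6 + t} 6\right) = 3 - \left(6 - t - \frac{6}{6 + t}\right) = 3 + \left(-6 + t + \frac{6}{6 + t}\right) = -3 + t + \frac{6}{6 + t}$)
$J{\left(K{\left(-2 \right)} - g \right)} - 4249 = \frac{6 + \left(-3 + \left(5 - - \frac{9}{2}\right)\right) \left(6 + \left(5 - - \frac{9}{2}\right)\right)}{6 + \left(5 - - \frac{9}{2}\right)} - 4249 = \frac{6 + \left(-3 + \left(5 + \frac{9}{2}\right)\right) \left(6 + \left(5 + \frac{9}{2}\right)\right)}{6 + \left(5 + \frac{9}{2}\right)} - 4249 = \frac{6 + \left(-3 + \frac{19}{2}\right) \left(6 + \frac{19}{2}\right)}{6 + \frac{19}{2}} - 4249 = \frac{6 + \frac{13}{2} \cdot \frac{31}{2}}{\frac{31}{2}} - 4249 = \frac{2 \left(6 + \frac{403}{4}\right)}{31} - 4249 = \frac{2}{31} \cdot \frac{427}{4} - 4249 = \frac{427}{62} - 4249 = - \frac{263011}{62}$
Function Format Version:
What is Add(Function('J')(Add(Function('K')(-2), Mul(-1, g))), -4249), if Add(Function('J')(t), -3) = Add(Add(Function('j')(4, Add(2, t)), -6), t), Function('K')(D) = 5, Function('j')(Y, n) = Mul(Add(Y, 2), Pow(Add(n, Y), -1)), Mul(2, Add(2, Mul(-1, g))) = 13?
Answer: Rational(-263011, 62) ≈ -4242.1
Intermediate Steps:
g = Rational(-9, 2) (g = Add(2, Mul(Rational(-1, 2), 13)) = Add(2, Rational(-13, 2)) = Rational(-9, 2) ≈ -4.5000)
Function('j')(Y, n) = Mul(Pow(Add(Y, n), -1), Add(2, Y)) (Function('j')(Y, n) = Mul(Add(2, Y), Pow(Add(Y, n), -1)) = Mul(Pow(Add(Y, n), -1), Add(2, Y)))
Function('J')(t) = Add(-3, t, Mul(6, Pow(Add(6, t), -1))) (Function('J')(t) = Add(3, Add(Add(Mul(Pow(Add(4, Add(2, t)), -1), Add(2, 4)), -6), t)) = Add(3, Add(Add(Mul(Pow(Add(6, t), -1), 6), -6), t)) = Add(3, Add(Add(Mul(6, Pow(Add(6, t), -1)), -6), t)) = Add(3, Add(Add(-6, Mul(6, Pow(Add(6, t), -1))), t)) = Add(3, Add(-6, t, Mul(6, Pow(Add(6, t), -1)))) = Add(-3, t, Mul(6, Pow(Add(6, t), -1))))
Add(Function('J')(Add(Function('K')(-2), Mul(-1, g))), -4249) = Add(Mul(Pow(Add(6, Add(5, Mul(-1, Rational(-9, 2)))), -1), Add(6, Mul(Add(-3, Add(5, Mul(-1, Rational(-9, 2)))), Add(6, Add(5, Mul(-1, Rational(-9, 2))))))), -4249) = Add(Mul(Pow(Add(6, Add(5, Rational(9, 2))), -1), Add(6, Mul(Add(-3, Add(5, Rational(9, 2))), Add(6, Add(5, Rational(9, 2)))))), -4249) = Add(Mul(Pow(Add(6, Rational(19, 2)), -1), Add(6, Mul(Add(-3, Rational(19, 2)), Add(6, Rational(19, 2))))), -4249) = Add(Mul(Pow(Rational(31, 2), -1), Add(6, Mul(Rational(13, 2), Rational(31, 2)))), -4249) = Add(Mul(Rational(2, 31), Add(6, Rational(403, 4))), -4249) = Add(Mul(Rational(2, 31), Rational(427, 4)), -4249) = Add(Rational(427, 62), -4249) = Rational(-263011, 62)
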